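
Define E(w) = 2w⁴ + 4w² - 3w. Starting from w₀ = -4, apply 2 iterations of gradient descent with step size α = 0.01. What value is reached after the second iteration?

E′(w) = 8w³ + 8w - 3
Step 1: E′(-4) = -547; w₁ = -4 − 0.01·(-547) = 1.47
Step 2: E′(1.47) = 34.172184; w₂ = 1.47 − 0.01·34.172184 = 1.12827816

1.12827816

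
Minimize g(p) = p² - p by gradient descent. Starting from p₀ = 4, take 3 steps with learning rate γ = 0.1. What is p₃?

2.292

g′(p) = 2p - 1
p₁ = 4 − 0.1·7 = 3.3
p₂ = 3.3 − 0.1·5.6 = 2.74
p₃ = 2.74 − 0.1·4.48 = 2.292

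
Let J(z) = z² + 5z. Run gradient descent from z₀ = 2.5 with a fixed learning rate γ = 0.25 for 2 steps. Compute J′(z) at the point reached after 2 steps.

2.5

J′(z) = 2z + 5
Step 1: J′(2.5) = 10; z₁ = 2.5 − 0.25·10 = 0
Step 2: J′(0) = 5; z₂ = 0 − 0.25·5 = -1.25
J′(z) at (-1.25) = 2.5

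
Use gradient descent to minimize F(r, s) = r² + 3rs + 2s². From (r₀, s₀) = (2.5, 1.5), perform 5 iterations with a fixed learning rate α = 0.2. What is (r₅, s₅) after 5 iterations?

∇F = (2r + 3s, 3r + 4s)
(r₁, s₁) = (2.5, 1.5) − 0.2·(9.5, 13.5) = (0.6, -1.2)
(r₂, s₂) = (0.6, -1.2) − 0.2·(-2.4, -3) = (1.08, -0.6)
(r₃, s₃) = (1.08, -0.6) − 0.2·(0.36, 0.84) = (1.008, -0.768)
(r₄, s₄) = (1.008, -0.768) − 0.2·(-0.288, -0.048) = (1.0656, -0.7584)
(r₅, s₅) = (1.0656, -0.7584) − 0.2·(-0.144, 0.1632) = (1.0944, -0.79104)

(1.0944, -0.79104)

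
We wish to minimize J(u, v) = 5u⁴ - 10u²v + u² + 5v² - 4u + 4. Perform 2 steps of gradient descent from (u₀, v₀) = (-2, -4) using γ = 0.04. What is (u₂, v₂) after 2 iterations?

(-1096.7559424, 48.98176)

∇J = (20u³ - 20uv + 2u - 4, -10u² + 10v)
Step 1: at (-2, -4), ∇J = (-328, -80) → (-2, -4) − 0.04·(-328, -80) = (11.12, -0.8)
Step 2: at (11.12, -0.8), ∇J = (27696.89856, -1244.544) → (11.12, -0.8) − 0.04·(27696.89856, -1244.544) = (-1096.7559424, 48.98176)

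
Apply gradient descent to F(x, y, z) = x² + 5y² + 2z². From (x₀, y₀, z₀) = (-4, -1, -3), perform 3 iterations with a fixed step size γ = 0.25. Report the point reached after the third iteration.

(-0.5, 3.375, 0)

∇F = (2x, 10y, 4z)
Step 1: at (-4, -1, -3), ∇F = (-8, -10, -12) → (-4, -1, -3) − 0.25·(-8, -10, -12) = (-2, 1.5, 0)
Step 2: at (-2, 1.5, 0), ∇F = (-4, 15, 0) → (-2, 1.5, 0) − 0.25·(-4, 15, 0) = (-1, -2.25, 0)
Step 3: at (-1, -2.25, 0), ∇F = (-2, -22.5, 0) → (-1, -2.25, 0) − 0.25·(-2, -22.5, 0) = (-0.5, 3.375, 0)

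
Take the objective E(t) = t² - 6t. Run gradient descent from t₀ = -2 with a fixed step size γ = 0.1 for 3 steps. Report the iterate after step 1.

E′(t) = 2t - 6
Step 1: E′(-2) = -10; t₁ = -2 − 0.1·(-10) = -1

-1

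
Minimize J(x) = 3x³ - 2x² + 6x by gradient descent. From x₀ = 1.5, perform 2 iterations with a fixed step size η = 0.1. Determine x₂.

J′(x) = 9x² - 4x + 6
Step 1: J′(1.5) = 20.25; x₁ = 1.5 − 0.1·20.25 = -0.525
Step 2: J′(-0.525) = 10.580625; x₂ = -0.525 − 0.1·10.580625 = -1.5830625

-1.5830625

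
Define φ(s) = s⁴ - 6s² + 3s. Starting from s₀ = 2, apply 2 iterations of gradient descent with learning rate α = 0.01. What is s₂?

φ′(s) = 4s³ - 12s + 3
s₁ = 2 − 0.01·11 = 1.89
s₂ = 1.89 − 0.01·7.325076 = 1.81674924

1.81674924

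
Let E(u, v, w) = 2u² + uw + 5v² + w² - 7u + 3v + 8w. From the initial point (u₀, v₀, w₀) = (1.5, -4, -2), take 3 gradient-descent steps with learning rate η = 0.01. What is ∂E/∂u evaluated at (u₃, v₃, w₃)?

-2.8103375

∇E = (4u + w - 7, 10v + 3, u + 2w + 8)
(u₁, v₁, w₁) = (1.5, -4, -2) − 0.01·(-3, -37, 5.5) = (1.53, -3.63, -2.055)
(u₂, v₂, w₂) = (1.53, -3.63, -2.055) − 0.01·(-2.935, -33.3, 5.42) = (1.55935, -3.297, -2.1092)
(u₃, v₃, w₃) = (1.55935, -3.297, -2.1092) − 0.01·(-2.8718, -29.97, 5.34095) = (1.588068, -2.9973, -2.1626095)
∂E/∂u at (1.588068, -2.9973, -2.1626095) = -2.8103375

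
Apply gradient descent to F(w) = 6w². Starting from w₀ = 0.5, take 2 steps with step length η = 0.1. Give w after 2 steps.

0.02

F′(w) = 12w
w₁ = 0.5 − 0.1·6 = -0.1
w₂ = -0.1 − 0.1·(-1.2) = 0.02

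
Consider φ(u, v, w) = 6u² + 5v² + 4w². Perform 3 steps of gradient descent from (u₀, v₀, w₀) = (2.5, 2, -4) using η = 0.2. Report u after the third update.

-6.86

∇φ = (12u, 10v, 8w)
Step 1: at (2.5, 2, -4), ∇φ = (30, 20, -32) → (2.5, 2, -4) − 0.2·(30, 20, -32) = (-3.5, -2, 2.4)
Step 2: at (-3.5, -2, 2.4), ∇φ = (-42, -20, 19.2) → (-3.5, -2, 2.4) − 0.2·(-42, -20, 19.2) = (4.9, 2, -1.44)
Step 3: at (4.9, 2, -1.44), ∇φ = (58.8, 20, -11.52) → (4.9, 2, -1.44) − 0.2·(58.8, 20, -11.52) = (-6.86, -2, 0.864)
u = -6.86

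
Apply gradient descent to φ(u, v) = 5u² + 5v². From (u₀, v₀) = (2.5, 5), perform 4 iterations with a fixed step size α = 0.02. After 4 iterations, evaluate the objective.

∇φ = (10u, 10v)
Step 1: at (2.5, 5), ∇φ = (25, 50) → (2.5, 5) − 0.02·(25, 50) = (2, 4)
Step 2: at (2, 4), ∇φ = (20, 40) → (2, 4) − 0.02·(20, 40) = (1.6, 3.2)
Step 3: at (1.6, 3.2), ∇φ = (16, 32) → (1.6, 3.2) − 0.02·(16, 32) = (1.28, 2.56)
Step 4: at (1.28, 2.56), ∇φ = (12.8, 25.6) → (1.28, 2.56) − 0.02·(12.8, 25.6) = (1.024, 2.048)
φ(1.024, 2.048) = 26.2144

26.2144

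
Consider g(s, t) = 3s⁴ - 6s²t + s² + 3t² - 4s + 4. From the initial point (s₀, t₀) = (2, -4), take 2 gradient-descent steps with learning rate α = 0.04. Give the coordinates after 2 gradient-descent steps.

∇g = (12s³ - 12st + 2s - 4, -6s² + 6t)
(s₁, t₁) = (2, -4) − 0.04·(192, -48) = (-5.68, -2.08)
(s₂, t₂) = (-5.68, -2.08) − 0.04·(-2356.137984, -206.0544) = (88.56551936, 6.162176)

(88.56551936, 6.162176)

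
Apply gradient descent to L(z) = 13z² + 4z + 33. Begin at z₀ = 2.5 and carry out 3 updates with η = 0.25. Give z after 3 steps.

-441.6875

L′(z) = 26z + 4
z₁ = 2.5 − 0.25·69 = -14.75
z₂ = -14.75 − 0.25·(-379.5) = 80.125
z₃ = 80.125 − 0.25·2087.25 = -441.6875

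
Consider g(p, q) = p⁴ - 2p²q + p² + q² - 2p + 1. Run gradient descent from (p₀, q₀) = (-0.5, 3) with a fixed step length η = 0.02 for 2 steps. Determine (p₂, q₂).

∇g = (4p³ - 4pq + 2p - 2, -2p² + 2q)
(p₁, q₁) = (-0.5, 3) − 0.02·(2.5, 5.5) = (-0.55, 2.89)
(p₂, q₂) = (-0.55, 2.89) − 0.02·(2.5925, 5.175) = (-0.60185, 2.7865)

(-0.60185, 2.7865)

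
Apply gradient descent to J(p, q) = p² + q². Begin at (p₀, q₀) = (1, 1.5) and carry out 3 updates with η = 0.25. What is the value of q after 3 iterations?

∇J = (2p, 2q)
(p₁, q₁) = (1, 1.5) − 0.25·(2, 3) = (0.5, 0.75)
(p₂, q₂) = (0.5, 0.75) − 0.25·(1, 1.5) = (0.25, 0.375)
(p₃, q₃) = (0.25, 0.375) − 0.25·(0.5, 0.75) = (0.125, 0.1875)
q = 0.1875

0.1875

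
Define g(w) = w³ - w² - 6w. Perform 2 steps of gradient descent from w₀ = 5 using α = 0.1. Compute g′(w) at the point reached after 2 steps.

g′(w) = 3w² - 2w - 6
w₁ = 5 − 0.1·59 = -0.9
w₂ = -0.9 − 0.1·(-1.77) = -0.723
g′(w) at (-0.723) = -2.985813

-2.985813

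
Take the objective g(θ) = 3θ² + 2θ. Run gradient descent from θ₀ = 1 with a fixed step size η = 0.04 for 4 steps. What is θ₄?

0.11149568

g′(θ) = 6θ + 2
θ₁ = 1 − 0.04·8 = 0.68
θ₂ = 0.68 − 0.04·6.08 = 0.4368
θ₃ = 0.4368 − 0.04·4.6208 = 0.251968
θ₄ = 0.251968 − 0.04·3.511808 = 0.11149568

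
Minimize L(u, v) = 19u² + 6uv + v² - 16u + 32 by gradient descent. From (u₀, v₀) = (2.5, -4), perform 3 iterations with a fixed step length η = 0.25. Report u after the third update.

∇L = (38u + 6v - 16, 6u + 2v)
(u₁, v₁) = (2.5, -4) − 0.25·(55, 7) = (-11.25, -5.75)
(u₂, v₂) = (-11.25, -5.75) − 0.25·(-478, -79) = (108.25, 14)
(u₃, v₃) = (108.25, 14) − 0.25·(4181.5, 677.5) = (-937.125, -155.375)
u = -937.125

-937.125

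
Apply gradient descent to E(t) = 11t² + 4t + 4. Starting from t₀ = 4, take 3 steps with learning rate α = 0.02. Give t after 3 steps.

E′(t) = 22t + 4
Step 1: E′(4) = 92; t₁ = 4 − 0.02·92 = 2.16
Step 2: E′(2.16) = 51.52; t₂ = 2.16 − 0.02·51.52 = 1.1296
Step 3: E′(1.1296) = 28.8512; t₃ = 1.1296 − 0.02·28.8512 = 0.552576

0.552576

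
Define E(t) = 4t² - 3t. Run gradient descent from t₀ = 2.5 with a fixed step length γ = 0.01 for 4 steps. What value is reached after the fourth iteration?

1.89733504

E′(t) = 8t - 3
Step 1: E′(2.5) = 17; t₁ = 2.5 − 0.01·17 = 2.33
Step 2: E′(2.33) = 15.64; t₂ = 2.33 − 0.01·15.64 = 2.1736
Step 3: E′(2.1736) = 14.3888; t₃ = 2.1736 − 0.01·14.3888 = 2.029712
Step 4: E′(2.029712) = 13.237696; t₄ = 2.029712 − 0.01·13.237696 = 1.89733504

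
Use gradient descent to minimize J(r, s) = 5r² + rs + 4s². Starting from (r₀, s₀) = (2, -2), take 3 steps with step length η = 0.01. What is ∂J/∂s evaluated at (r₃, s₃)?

∇J = (10r + s, r + 8s)
(r₁, s₁) = (2, -2) − 0.01·(18, -14) = (1.82, -1.86)
(r₂, s₂) = (1.82, -1.86) − 0.01·(16.34, -13.06) = (1.6566, -1.7294)
(r₃, s₃) = (1.6566, -1.7294) − 0.01·(14.8366, -12.1786) = (1.508234, -1.607614)
∂J/∂s at (1.508234, -1.607614) = -11.352678

-11.352678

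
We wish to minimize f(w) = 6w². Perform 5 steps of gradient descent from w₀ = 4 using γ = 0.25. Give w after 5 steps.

f′(w) = 12w
w₁ = 4 − 0.25·48 = -8
w₂ = -8 − 0.25·(-96) = 16
w₃ = 16 − 0.25·192 = -32
w₄ = -32 − 0.25·(-384) = 64
w₅ = 64 − 0.25·768 = -128

-128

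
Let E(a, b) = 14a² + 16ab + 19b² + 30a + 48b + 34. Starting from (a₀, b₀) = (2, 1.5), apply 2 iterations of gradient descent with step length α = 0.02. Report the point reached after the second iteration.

∇E = (28a + 16b + 30, 16a + 38b + 48)
(a₁, b₁) = (2, 1.5) − 0.02·(110, 137) = (-0.2, -1.24)
(a₂, b₂) = (-0.2, -1.24) − 0.02·(4.56, -2.32) = (-0.2912, -1.1936)

(-0.2912, -1.1936)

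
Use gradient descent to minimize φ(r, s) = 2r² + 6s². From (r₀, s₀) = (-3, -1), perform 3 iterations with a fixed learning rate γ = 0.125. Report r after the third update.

∇φ = (4r, 12s)
(r₁, s₁) = (-3, -1) − 0.125·(-12, -12) = (-1.5, 0.5)
(r₂, s₂) = (-1.5, 0.5) − 0.125·(-6, 6) = (-0.75, -0.25)
(r₃, s₃) = (-0.75, -0.25) − 0.125·(-3, -3) = (-0.375, 0.125)
r = -0.375

-0.375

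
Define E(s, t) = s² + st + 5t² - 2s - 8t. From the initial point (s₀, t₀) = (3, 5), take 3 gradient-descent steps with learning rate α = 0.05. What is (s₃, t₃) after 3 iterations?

(2.049375, 1.110875)

∇E = (2s + t - 2, s + 10t - 8)
Step 1: at (3, 5), ∇E = (9, 45) → (3, 5) − 0.05·(9, 45) = (2.55, 2.75)
Step 2: at (2.55, 2.75), ∇E = (5.85, 22.05) → (2.55, 2.75) − 0.05·(5.85, 22.05) = (2.2575, 1.6475)
Step 3: at (2.2575, 1.6475), ∇E = (4.1625, 10.7325) → (2.2575, 1.6475) − 0.05·(4.1625, 10.7325) = (2.049375, 1.110875)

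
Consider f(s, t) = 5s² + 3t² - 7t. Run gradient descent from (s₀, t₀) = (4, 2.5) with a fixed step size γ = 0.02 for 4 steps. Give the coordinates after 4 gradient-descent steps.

∇f = (10s, 6t - 7)
Step 1: at (4, 2.5), ∇f = (40, 8) → (4, 2.5) − 0.02·(40, 8) = (3.2, 2.34)
Step 2: at (3.2, 2.34), ∇f = (32, 7.04) → (3.2, 2.34) − 0.02·(32, 7.04) = (2.56, 2.1992)
Step 3: at (2.56, 2.1992), ∇f = (25.6, 6.1952) → (2.56, 2.1992) − 0.02·(25.6, 6.1952) = (2.048, 2.075296)
Step 4: at (2.048, 2.075296), ∇f = (20.48, 5.451776) → (2.048, 2.075296) − 0.02·(20.48, 5.451776) = (1.6384, 1.96626048)

(1.6384, 1.96626048)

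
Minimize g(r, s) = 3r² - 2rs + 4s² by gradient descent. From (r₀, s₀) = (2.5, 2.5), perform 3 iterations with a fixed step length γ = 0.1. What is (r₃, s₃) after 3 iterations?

∇g = (6r - 2s, -2r + 8s)
(r₁, s₁) = (2.5, 2.5) − 0.1·(10, 15) = (1.5, 1)
(r₂, s₂) = (1.5, 1) − 0.1·(7, 5) = (0.8, 0.5)
(r₃, s₃) = (0.8, 0.5) − 0.1·(3.8, 2.4) = (0.42, 0.26)

(0.42, 0.26)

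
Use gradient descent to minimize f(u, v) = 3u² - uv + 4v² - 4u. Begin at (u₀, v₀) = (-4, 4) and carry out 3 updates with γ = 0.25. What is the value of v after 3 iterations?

-6.5625

∇f = (6u - v - 4, -u + 8v)
Step 1: at (-4, 4), ∇f = (-32, 36) → (-4, 4) − 0.25·(-32, 36) = (4, -5)
Step 2: at (4, -5), ∇f = (25, -44) → (4, -5) − 0.25·(25, -44) = (-2.25, 6)
Step 3: at (-2.25, 6), ∇f = (-23.5, 50.25) → (-2.25, 6) − 0.25·(-23.5, 50.25) = (3.625, -6.5625)
v = -6.5625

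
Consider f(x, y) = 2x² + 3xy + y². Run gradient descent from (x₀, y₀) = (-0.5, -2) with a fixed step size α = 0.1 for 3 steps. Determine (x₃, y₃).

∇f = (4x + 3y, 3x + 2y)
(x₁, y₁) = (-0.5, -2) − 0.1·(-8, -5.5) = (0.3, -1.45)
(x₂, y₂) = (0.3, -1.45) − 0.1·(-3.15, -2) = (0.615, -1.25)
(x₃, y₃) = (0.615, -1.25) − 0.1·(-1.29, -0.655) = (0.744, -1.1845)

(0.744, -1.1845)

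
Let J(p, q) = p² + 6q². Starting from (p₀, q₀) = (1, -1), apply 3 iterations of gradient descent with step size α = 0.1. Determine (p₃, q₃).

(0.512, 0.008)

∇J = (2p, 12q)
Step 1: at (1, -1), ∇J = (2, -12) → (1, -1) − 0.1·(2, -12) = (0.8, 0.2)
Step 2: at (0.8, 0.2), ∇J = (1.6, 2.4) → (0.8, 0.2) − 0.1·(1.6, 2.4) = (0.64, -0.04)
Step 3: at (0.64, -0.04), ∇J = (1.28, -0.48) → (0.64, -0.04) − 0.1·(1.28, -0.48) = (0.512, 0.008)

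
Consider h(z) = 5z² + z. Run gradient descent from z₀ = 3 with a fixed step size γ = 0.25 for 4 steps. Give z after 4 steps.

15.59375

h′(z) = 10z + 1
z₁ = 3 − 0.25·31 = -4.75
z₂ = -4.75 − 0.25·(-46.5) = 6.875
z₃ = 6.875 − 0.25·69.75 = -10.5625
z₄ = -10.5625 − 0.25·(-104.625) = 15.59375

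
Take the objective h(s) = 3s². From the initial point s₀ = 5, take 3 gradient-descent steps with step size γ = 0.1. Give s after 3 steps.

h′(s) = 6s
s₁ = 5 − 0.1·30 = 2
s₂ = 2 − 0.1·12 = 0.8
s₃ = 0.8 − 0.1·4.8 = 0.32

0.32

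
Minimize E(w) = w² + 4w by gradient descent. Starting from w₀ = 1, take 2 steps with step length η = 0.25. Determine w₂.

E′(w) = 2w + 4
Step 1: E′(1) = 6; w₁ = 1 − 0.25·6 = -0.5
Step 2: E′(-0.5) = 3; w₂ = -0.5 − 0.25·3 = -1.25

-1.25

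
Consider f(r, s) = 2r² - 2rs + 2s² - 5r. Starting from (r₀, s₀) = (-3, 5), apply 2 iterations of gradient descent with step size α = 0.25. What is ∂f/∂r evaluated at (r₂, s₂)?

-6.75

∇f = (4r - 2s - 5, -2r + 4s)
(r₁, s₁) = (-3, 5) − 0.25·(-27, 26) = (3.75, -1.5)
(r₂, s₂) = (3.75, -1.5) − 0.25·(13, -13.5) = (0.5, 1.875)
∂f/∂r at (0.5, 1.875) = -6.75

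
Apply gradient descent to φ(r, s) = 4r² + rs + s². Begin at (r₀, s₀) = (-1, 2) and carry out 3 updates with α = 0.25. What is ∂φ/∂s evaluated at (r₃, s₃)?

∇φ = (8r + s, r + 2s)
(r₁, s₁) = (-1, 2) − 0.25·(-6, 3) = (0.5, 1.25)
(r₂, s₂) = (0.5, 1.25) − 0.25·(5.25, 3) = (-0.8125, 0.5)
(r₃, s₃) = (-0.8125, 0.5) − 0.25·(-6, 0.1875) = (0.6875, 0.453125)
∂φ/∂s at (0.6875, 0.453125) = 1.59375

1.59375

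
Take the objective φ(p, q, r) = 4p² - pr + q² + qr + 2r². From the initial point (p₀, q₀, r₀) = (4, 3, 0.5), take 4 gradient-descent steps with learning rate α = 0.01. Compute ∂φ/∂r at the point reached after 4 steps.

∇φ = (8p - r, 2q + r, -p + q + 4r)
Step 1: at (4, 3, 0.5), ∇φ = (31.5, 6.5, 1) → (4, 3, 0.5) − 0.01·(31.5, 6.5, 1) = (3.685, 2.935, 0.49)
Step 2: at (3.685, 2.935, 0.49), ∇φ = (28.99, 6.36, 1.21) → (3.685, 2.935, 0.49) − 0.01·(28.99, 6.36, 1.21) = (3.3951, 2.8714, 0.4779)
Step 3: at (3.3951, 2.8714, 0.4779), ∇φ = (26.6829, 6.2207, 1.3879) → (3.3951, 2.8714, 0.4779) − 0.01·(26.6829, 6.2207, 1.3879) = (3.128271, 2.809193, 0.464021)
Step 4: at (3.128271, 2.809193, 0.464021), ∇φ = (24.562147, 6.082407, 1.537006) → (3.128271, 2.809193, 0.464021) − 0.01·(24.562147, 6.082407, 1.537006) = (2.88264953, 2.74836893, 0.44865094)
∂φ/∂r at (2.88264953, 2.74836893, 0.44865094) = 1.66032316

1.66032316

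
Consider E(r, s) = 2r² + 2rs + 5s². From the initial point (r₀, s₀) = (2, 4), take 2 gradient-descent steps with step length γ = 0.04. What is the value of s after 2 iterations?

1.2352

∇E = (4r + 2s, 2r + 10s)
Step 1: at (2, 4), ∇E = (16, 44) → (2, 4) − 0.04·(16, 44) = (1.36, 2.24)
Step 2: at (1.36, 2.24), ∇E = (9.92, 25.12) → (1.36, 2.24) − 0.04·(9.92, 25.12) = (0.9632, 1.2352)
s = 1.2352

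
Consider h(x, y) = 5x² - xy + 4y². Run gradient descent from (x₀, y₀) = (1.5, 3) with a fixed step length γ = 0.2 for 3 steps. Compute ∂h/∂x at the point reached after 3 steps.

∇h = (10x - y, -x + 8y)
(x₁, y₁) = (1.5, 3) − 0.2·(12, 22.5) = (-0.9, -1.5)
(x₂, y₂) = (-0.9, -1.5) − 0.2·(-7.5, -11.1) = (0.6, 0.72)
(x₃, y₃) = (0.6, 0.72) − 0.2·(5.28, 5.16) = (-0.456, -0.312)
∂h/∂x at (-0.456, -0.312) = -4.248

-4.248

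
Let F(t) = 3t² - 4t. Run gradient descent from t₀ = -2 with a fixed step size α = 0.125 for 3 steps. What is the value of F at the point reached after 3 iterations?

-1.328125

F′(t) = 6t - 4
Step 1: F′(-2) = -16; t₁ = -2 − 0.125·(-16) = 0
Step 2: F′(0) = -4; t₂ = 0 − 0.125·(-4) = 0.5
Step 3: F′(0.5) = -1; t₃ = 0.5 − 0.125·(-1) = 0.625
F(0.625) = -1.328125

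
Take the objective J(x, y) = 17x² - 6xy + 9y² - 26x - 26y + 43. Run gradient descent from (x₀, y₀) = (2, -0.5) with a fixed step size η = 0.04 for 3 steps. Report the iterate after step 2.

∇J = (34x - 6y - 26, -6x + 18y - 26)
(x₁, y₁) = (2, -0.5) − 0.04·(45, -47) = (0.2, 1.38)
(x₂, y₂) = (0.2, 1.38) − 0.04·(-27.48, -2.36) = (1.2992, 1.4744)

(1.2992, 1.4744)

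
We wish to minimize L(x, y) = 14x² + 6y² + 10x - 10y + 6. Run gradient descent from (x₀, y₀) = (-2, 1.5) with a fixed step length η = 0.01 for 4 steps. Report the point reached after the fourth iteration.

(-0.79864192, 1.23313024)

∇L = (28x + 10, 12y - 10)
(x₁, y₁) = (-2, 1.5) − 0.01·(-46, 8) = (-1.54, 1.42)
(x₂, y₂) = (-1.54, 1.42) − 0.01·(-33.12, 7.04) = (-1.2088, 1.3496)
(x₃, y₃) = (-1.2088, 1.3496) − 0.01·(-23.8464, 6.1952) = (-0.970336, 1.287648)
(x₄, y₄) = (-0.970336, 1.287648) − 0.01·(-17.169408, 5.451776) = (-0.79864192, 1.23313024)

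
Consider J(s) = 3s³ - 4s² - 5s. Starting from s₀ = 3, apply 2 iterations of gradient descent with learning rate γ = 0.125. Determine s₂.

-20.15625

J′(s) = 9s² - 8s - 5
s₁ = 3 − 0.125·52 = -3.5
s₂ = -3.5 − 0.125·133.25 = -20.15625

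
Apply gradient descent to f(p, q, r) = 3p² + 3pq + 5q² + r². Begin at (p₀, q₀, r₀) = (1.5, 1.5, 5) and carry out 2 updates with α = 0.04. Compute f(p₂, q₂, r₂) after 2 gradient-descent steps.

20.2640512

∇f = (6p + 3q, 3p + 10q, 2r)
Step 1: at (1.5, 1.5, 5), ∇f = (13.5, 19.5, 10) → (1.5, 1.5, 5) − 0.04·(13.5, 19.5, 10) = (0.96, 0.72, 4.6)
Step 2: at (0.96, 0.72, 4.6), ∇f = (7.92, 10.08, 9.2) → (0.96, 0.72, 4.6) − 0.04·(7.92, 10.08, 9.2) = (0.6432, 0.3168, 4.232)
f(0.6432, 0.3168, 4.232) = 20.2640512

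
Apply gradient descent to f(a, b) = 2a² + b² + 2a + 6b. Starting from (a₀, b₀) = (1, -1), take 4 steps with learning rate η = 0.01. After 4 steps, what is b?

∇f = (4a + 2, 2b + 6)
Step 1: at (1, -1), ∇f = (6, 4) → (1, -1) − 0.01·(6, 4) = (0.94, -1.04)
Step 2: at (0.94, -1.04), ∇f = (5.76, 3.92) → (0.94, -1.04) − 0.01·(5.76, 3.92) = (0.8824, -1.0792)
Step 3: at (0.8824, -1.0792), ∇f = (5.5296, 3.8416) → (0.8824, -1.0792) − 0.01·(5.5296, 3.8416) = (0.827104, -1.117616)
Step 4: at (0.827104, -1.117616), ∇f = (5.308416, 3.764768) → (0.827104, -1.117616) − 0.01·(5.308416, 3.764768) = (0.77401984, -1.15526368)
b = -1.15526368

-1.15526368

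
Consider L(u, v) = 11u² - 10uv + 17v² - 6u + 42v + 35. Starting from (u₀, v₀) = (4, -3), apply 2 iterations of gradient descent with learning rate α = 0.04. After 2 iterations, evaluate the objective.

39.18286336

∇L = (22u - 10v - 6, -10u + 34v + 42)
(u₁, v₁) = (4, -3) − 0.04·(112, -100) = (-0.48, 1)
(u₂, v₂) = (-0.48, 1) − 0.04·(-26.56, 80.8) = (0.5824, -2.232)
L(0.5824, -2.232) = 39.18286336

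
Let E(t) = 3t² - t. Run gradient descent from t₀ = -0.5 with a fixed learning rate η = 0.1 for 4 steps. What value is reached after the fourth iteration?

E′(t) = 6t - 1
t₁ = -0.5 − 0.1·(-4) = -0.1
t₂ = -0.1 − 0.1·(-1.6) = 0.06
t₃ = 0.06 − 0.1·(-0.64) = 0.124
t₄ = 0.124 − 0.1·(-0.256) = 0.1496

0.1496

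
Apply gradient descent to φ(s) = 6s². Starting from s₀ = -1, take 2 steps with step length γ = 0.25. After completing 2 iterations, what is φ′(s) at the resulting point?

φ′(s) = 12s
Step 1: φ′(-1) = -12; s₁ = -1 − 0.25·(-12) = 2
Step 2: φ′(2) = 24; s₂ = 2 − 0.25·24 = -4
φ′(s) at (-4) = -48

-48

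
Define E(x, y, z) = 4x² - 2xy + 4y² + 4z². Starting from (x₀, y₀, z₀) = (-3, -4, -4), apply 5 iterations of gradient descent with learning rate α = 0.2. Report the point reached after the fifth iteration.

∇E = (8x - 2y, -2x + 8y, 8z)
Step 1: at (-3, -4, -4), ∇E = (-16, -26, -32) → (-3, -4, -4) − 0.2·(-16, -26, -32) = (0.2, 1.2, 2.4)
Step 2: at (0.2, 1.2, 2.4), ∇E = (-0.8, 9.2, 19.2) → (0.2, 1.2, 2.4) − 0.2·(-0.8, 9.2, 19.2) = (0.36, -0.64, -1.44)
Step 3: at (0.36, -0.64, -1.44), ∇E = (4.16, -5.84, -11.52) → (0.36, -0.64, -1.44) − 0.2·(4.16, -5.84, -11.52) = (-0.472, 0.528, 0.864)
Step 4: at (-0.472, 0.528, 0.864), ∇E = (-4.832, 5.168, 6.912) → (-0.472, 0.528, 0.864) − 0.2·(-4.832, 5.168, 6.912) = (0.4944, -0.5056, -0.5184)
Step 5: at (0.4944, -0.5056, -0.5184), ∇E = (4.9664, -5.0336, -4.1472) → (0.4944, -0.5056, -0.5184) − 0.2·(4.9664, -5.0336, -4.1472) = (-0.49888, 0.50112, 0.31104)

(-0.49888, 0.50112, 0.31104)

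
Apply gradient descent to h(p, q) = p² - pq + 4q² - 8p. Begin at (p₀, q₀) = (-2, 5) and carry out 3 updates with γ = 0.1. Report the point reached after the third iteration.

(1.325, 0.09)

∇h = (2p - q - 8, -p + 8q)
(p₁, q₁) = (-2, 5) − 0.1·(-17, 42) = (-0.3, 0.8)
(p₂, q₂) = (-0.3, 0.8) − 0.1·(-9.4, 6.7) = (0.64, 0.13)
(p₃, q₃) = (0.64, 0.13) − 0.1·(-6.85, 0.4) = (1.325, 0.09)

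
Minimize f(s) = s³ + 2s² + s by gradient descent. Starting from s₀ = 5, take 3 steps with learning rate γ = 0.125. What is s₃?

f′(s) = 3s² + 4s + 1
Step 1: f′(5) = 96; s₁ = 5 − 0.125·96 = -7
Step 2: f′(-7) = 120; s₂ = -7 − 0.125·120 = -22
Step 3: f′(-22) = 1365; s₃ = -22 − 0.125·1365 = -192.625

-192.625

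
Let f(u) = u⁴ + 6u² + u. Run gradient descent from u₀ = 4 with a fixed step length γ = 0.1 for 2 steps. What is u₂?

f′(u) = 4u³ + 12u + 1
u₁ = 4 − 0.1·305 = -26.5
u₂ = -26.5 − 0.1·(-74755.5) = 7449.05

7449.05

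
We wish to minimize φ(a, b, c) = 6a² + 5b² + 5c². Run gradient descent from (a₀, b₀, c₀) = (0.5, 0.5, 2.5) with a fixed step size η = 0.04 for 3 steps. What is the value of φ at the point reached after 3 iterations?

1.545975914496

∇φ = (12a, 10b, 10c)
(a₁, b₁, c₁) = (0.5, 0.5, 2.5) − 0.04·(6, 5, 25) = (0.26, 0.3, 1.5)
(a₂, b₂, c₂) = (0.26, 0.3, 1.5) − 0.04·(3.12, 3, 15) = (0.1352, 0.18, 0.9)
(a₃, b₃, c₃) = (0.1352, 0.18, 0.9) − 0.04·(1.6224, 1.8, 9) = (0.070304, 0.108, 0.54)
φ(0.070304, 0.108, 0.54) = 1.545975914496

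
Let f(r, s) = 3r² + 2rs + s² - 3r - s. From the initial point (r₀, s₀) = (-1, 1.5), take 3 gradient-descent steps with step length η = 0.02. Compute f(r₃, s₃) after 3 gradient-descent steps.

2.133923564544

∇f = (6r + 2s - 3, 2r + 2s - 1)
Step 1: at (-1, 1.5), ∇f = (-6, 0) → (-1, 1.5) − 0.02·(-6, 0) = (-0.88, 1.5)
Step 2: at (-0.88, 1.5), ∇f = (-5.28, 0.24) → (-0.88, 1.5) − 0.02·(-5.28, 0.24) = (-0.7744, 1.4952)
Step 3: at (-0.7744, 1.4952), ∇f = (-4.656, 0.4416) → (-0.7744, 1.4952) − 0.02·(-4.656, 0.4416) = (-0.68128, 1.486368)
f(-0.68128, 1.486368) = 2.133923564544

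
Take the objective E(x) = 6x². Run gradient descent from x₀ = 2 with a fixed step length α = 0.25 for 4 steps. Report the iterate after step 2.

E′(x) = 12x
x₁ = 2 − 0.25·24 = -4
x₂ = -4 − 0.25·(-48) = 8

8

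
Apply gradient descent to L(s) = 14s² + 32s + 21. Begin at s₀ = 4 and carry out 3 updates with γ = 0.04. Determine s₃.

L′(s) = 28s + 32
s₁ = 4 − 0.04·144 = -1.76
s₂ = -1.76 − 0.04·(-17.28) = -1.0688
s₃ = -1.0688 − 0.04·2.0736 = -1.151744

-1.151744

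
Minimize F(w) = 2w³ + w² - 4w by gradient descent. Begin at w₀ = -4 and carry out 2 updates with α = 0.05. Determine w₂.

F′(w) = 6w² + 2w - 4
w₁ = -4 − 0.05·84 = -8.2
w₂ = -8.2 − 0.05·383.04 = -27.352

-27.352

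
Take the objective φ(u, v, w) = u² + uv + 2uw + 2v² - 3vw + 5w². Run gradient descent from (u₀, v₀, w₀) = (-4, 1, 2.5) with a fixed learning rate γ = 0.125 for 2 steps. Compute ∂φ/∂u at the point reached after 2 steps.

-1.8125

∇φ = (2u + v + 2w, u + 4v - 3w, 2u - 3v + 10w)
Step 1: at (-4, 1, 2.5), ∇φ = (-2, -7.5, 14) → (-4, 1, 2.5) − 0.125·(-2, -7.5, 14) = (-3.75, 1.9375, 0.75)
Step 2: at (-3.75, 1.9375, 0.75), ∇φ = (-4.0625, 1.75, -5.8125) → (-3.75, 1.9375, 0.75) − 0.125·(-4.0625, 1.75, -5.8125) = (-3.2421875, 1.71875, 1.4765625)
∂φ/∂u at (-3.2421875, 1.71875, 1.4765625) = -1.8125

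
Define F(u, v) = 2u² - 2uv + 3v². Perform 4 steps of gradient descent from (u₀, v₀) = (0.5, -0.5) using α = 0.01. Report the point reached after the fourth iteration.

∇F = (4u - 2v, -2u + 6v)
Step 1: at (0.5, -0.5), ∇F = (3, -4) → (0.5, -0.5) − 0.01·(3, -4) = (0.47, -0.46)
Step 2: at (0.47, -0.46), ∇F = (2.8, -3.7) → (0.47, -0.46) − 0.01·(2.8, -3.7) = (0.442, -0.423)
Step 3: at (0.442, -0.423), ∇F = (2.614, -3.422) → (0.442, -0.423) − 0.01·(2.614, -3.422) = (0.41586, -0.38878)
Step 4: at (0.41586, -0.38878), ∇F = (2.441, -3.1644) → (0.41586, -0.38878) − 0.01·(2.441, -3.1644) = (0.39145, -0.357136)

(0.39145, -0.357136)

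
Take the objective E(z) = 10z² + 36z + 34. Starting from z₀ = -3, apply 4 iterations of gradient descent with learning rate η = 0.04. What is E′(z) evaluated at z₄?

-0.0384

E′(z) = 20z + 36
z₁ = -3 − 0.04·(-24) = -2.04
z₂ = -2.04 − 0.04·(-4.8) = -1.848
z₃ = -1.848 − 0.04·(-0.96) = -1.8096
z₄ = -1.8096 − 0.04·(-0.192) = -1.80192
E′(z) at (-1.80192) = -0.0384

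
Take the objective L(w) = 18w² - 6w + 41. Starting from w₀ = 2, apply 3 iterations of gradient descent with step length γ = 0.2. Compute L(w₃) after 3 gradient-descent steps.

3436454.752832

L′(w) = 36w - 6
w₁ = 2 − 0.2·66 = -11.2
w₂ = -11.2 − 0.2·(-409.2) = 70.64
w₃ = 70.64 − 0.2·2537.04 = -436.768
L(-436.768) = 3436454.752832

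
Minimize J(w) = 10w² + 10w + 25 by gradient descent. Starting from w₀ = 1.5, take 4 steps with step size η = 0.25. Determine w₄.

J′(w) = 20w + 10
w₁ = 1.5 − 0.25·40 = -8.5
w₂ = -8.5 − 0.25·(-160) = 31.5
w₃ = 31.5 − 0.25·640 = -128.5
w₄ = -128.5 − 0.25·(-2560) = 511.5

511.5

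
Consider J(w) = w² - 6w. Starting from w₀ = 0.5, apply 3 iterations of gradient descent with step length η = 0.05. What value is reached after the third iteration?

J′(w) = 2w - 6
Step 1: J′(0.5) = -5; w₁ = 0.5 − 0.05·(-5) = 0.75
Step 2: J′(0.75) = -4.5; w₂ = 0.75 − 0.05·(-4.5) = 0.975
Step 3: J′(0.975) = -4.05; w₃ = 0.975 − 0.05·(-4.05) = 1.1775

1.1775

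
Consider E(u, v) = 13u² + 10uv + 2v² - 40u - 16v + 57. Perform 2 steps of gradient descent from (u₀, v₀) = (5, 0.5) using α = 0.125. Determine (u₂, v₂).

∇E = (26u + 10v - 40, 10u + 4v - 16)
(u₁, v₁) = (5, 0.5) − 0.125·(95, 36) = (-6.875, -4)
(u₂, v₂) = (-6.875, -4) − 0.125·(-258.75, -100.75) = (25.46875, 8.59375)

(25.46875, 8.59375)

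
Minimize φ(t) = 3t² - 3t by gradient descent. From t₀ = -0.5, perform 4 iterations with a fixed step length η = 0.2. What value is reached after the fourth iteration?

0.4984

φ′(t) = 6t - 3
t₁ = -0.5 − 0.2·(-6) = 0.7
t₂ = 0.7 − 0.2·1.2 = 0.46
t₃ = 0.46 − 0.2·(-0.24) = 0.508
t₄ = 0.508 − 0.2·0.048 = 0.4984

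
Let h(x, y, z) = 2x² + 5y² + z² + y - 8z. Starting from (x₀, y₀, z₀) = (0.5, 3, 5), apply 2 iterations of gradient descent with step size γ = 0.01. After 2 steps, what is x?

0.4608

∇h = (4x, 10y + 1, 2z - 8)
(x₁, y₁, z₁) = (0.5, 3, 5) − 0.01·(2, 31, 2) = (0.48, 2.69, 4.98)
(x₂, y₂, z₂) = (0.48, 2.69, 4.98) − 0.01·(1.92, 27.9, 1.96) = (0.4608, 2.411, 4.9604)
x = 0.4608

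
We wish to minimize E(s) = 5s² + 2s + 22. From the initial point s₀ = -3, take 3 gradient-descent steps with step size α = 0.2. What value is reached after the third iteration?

E′(s) = 10s + 2
s₁ = -3 − 0.2·(-28) = 2.6
s₂ = 2.6 − 0.2·28 = -3
s₃ = -3 − 0.2·(-28) = 2.6

2.6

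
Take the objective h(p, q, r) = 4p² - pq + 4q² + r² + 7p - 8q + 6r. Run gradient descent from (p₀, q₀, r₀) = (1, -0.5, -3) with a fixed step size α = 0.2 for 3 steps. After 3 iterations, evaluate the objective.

-9.370176

∇h = (8p - q + 7, -p + 8q - 8, 2r + 6)
(p₁, q₁, r₁) = (1, -0.5, -3) − 0.2·(15.5, -13, 0) = (-2.1, 2.1, -3)
(p₂, q₂, r₂) = (-2.1, 2.1, -3) − 0.2·(-11.9, 10.9, 0) = (0.28, -0.08, -3)
(p₃, q₃, r₃) = (0.28, -0.08, -3) − 0.2·(9.32, -8.92, 0) = (-1.584, 1.704, -3)
h(-1.584, 1.704, -3) = -9.370176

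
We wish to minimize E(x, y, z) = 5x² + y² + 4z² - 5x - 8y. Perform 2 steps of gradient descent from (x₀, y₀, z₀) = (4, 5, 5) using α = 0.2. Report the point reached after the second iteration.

∇E = (10x - 5, 2y - 8, 8z)
Step 1: at (4, 5, 5), ∇E = (35, 2, 40) → (4, 5, 5) − 0.2·(35, 2, 40) = (-3, 4.6, -3)
Step 2: at (-3, 4.6, -3), ∇E = (-35, 1.2, -24) → (-3, 4.6, -3) − 0.2·(-35, 1.2, -24) = (4, 4.36, 1.8)

(4, 4.36, 1.8)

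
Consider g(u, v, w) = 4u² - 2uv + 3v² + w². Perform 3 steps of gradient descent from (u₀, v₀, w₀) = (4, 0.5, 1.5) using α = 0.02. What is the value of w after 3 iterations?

∇g = (8u - 2v, -2u + 6v, 2w)
Step 1: at (4, 0.5, 1.5), ∇g = (31, -5, 3) → (4, 0.5, 1.5) − 0.02·(31, -5, 3) = (3.38, 0.6, 1.44)
Step 2: at (3.38, 0.6, 1.44), ∇g = (25.84, -3.16, 2.88) → (3.38, 0.6, 1.44) − 0.02·(25.84, -3.16, 2.88) = (2.8632, 0.6632, 1.3824)
Step 3: at (2.8632, 0.6632, 1.3824), ∇g = (21.5792, -1.7472, 2.7648) → (2.8632, 0.6632, 1.3824) − 0.02·(21.5792, -1.7472, 2.7648) = (2.431616, 0.698144, 1.327104)
w = 1.327104

1.327104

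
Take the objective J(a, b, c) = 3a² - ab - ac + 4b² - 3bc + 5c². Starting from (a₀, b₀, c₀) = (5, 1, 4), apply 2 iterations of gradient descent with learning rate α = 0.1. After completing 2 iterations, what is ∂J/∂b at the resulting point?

3.23

∇J = (6a - b - c, -a + 8b - 3c, -a - 3b + 10c)
(a₁, b₁, c₁) = (5, 1, 4) − 0.1·(25, -9, 32) = (2.5, 1.9, 0.8)
(a₂, b₂, c₂) = (2.5, 1.9, 0.8) − 0.1·(12.3, 10.3, -0.2) = (1.27, 0.87, 0.82)
∂J/∂b at (1.27, 0.87, 0.82) = 3.23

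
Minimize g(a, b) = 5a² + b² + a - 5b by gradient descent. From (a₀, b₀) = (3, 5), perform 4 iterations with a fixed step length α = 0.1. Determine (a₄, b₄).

(-0.1, 3.524)

∇g = (10a + 1, 2b - 5)
(a₁, b₁) = (3, 5) − 0.1·(31, 5) = (-0.1, 4.5)
(a₂, b₂) = (-0.1, 4.5) − 0.1·(0, 4) = (-0.1, 4.1)
(a₃, b₃) = (-0.1, 4.1) − 0.1·(0, 3.2) = (-0.1, 3.78)
(a₄, b₄) = (-0.1, 3.78) − 0.1·(0, 2.56) = (-0.1, 3.524)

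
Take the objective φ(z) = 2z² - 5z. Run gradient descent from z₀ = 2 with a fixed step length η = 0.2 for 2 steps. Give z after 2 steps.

1.28

φ′(z) = 4z - 5
Step 1: φ′(2) = 3; z₁ = 2 − 0.2·3 = 1.4
Step 2: φ′(1.4) = 0.6; z₂ = 1.4 − 0.2·0.6 = 1.28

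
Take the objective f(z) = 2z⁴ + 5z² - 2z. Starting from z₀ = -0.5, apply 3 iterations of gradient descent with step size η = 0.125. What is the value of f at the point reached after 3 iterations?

f′(z) = 8z³ + 10z - 2
Step 1: f′(-0.5) = -8; z₁ = -0.5 − 0.125·(-8) = 0.5
Step 2: f′(0.5) = 4; z₂ = 0.5 − 0.125·4 = 0
Step 3: f′(0) = -2; z₃ = 0 − 0.125·(-2) = 0.25
f(0.25) = -0.1796875

-0.1796875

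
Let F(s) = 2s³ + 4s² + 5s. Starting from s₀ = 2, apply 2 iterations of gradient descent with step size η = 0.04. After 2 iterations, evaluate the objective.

-0.347129536512

F′(s) = 6s² + 8s + 5
Step 1: F′(2) = 45; s₁ = 2 − 0.04·45 = 0.2
Step 2: F′(0.2) = 6.84; s₂ = 0.2 − 0.04·6.84 = -0.0736
F(-0.0736) = -0.347129536512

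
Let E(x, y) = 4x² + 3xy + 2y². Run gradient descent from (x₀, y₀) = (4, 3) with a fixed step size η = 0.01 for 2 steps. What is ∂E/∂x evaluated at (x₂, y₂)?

33.3857

∇E = (8x + 3y, 3x + 4y)
(x₁, y₁) = (4, 3) − 0.01·(41, 24) = (3.59, 2.76)
(x₂, y₂) = (3.59, 2.76) − 0.01·(37, 21.81) = (3.22, 2.5419)
∂E/∂x at (3.22, 2.5419) = 33.3857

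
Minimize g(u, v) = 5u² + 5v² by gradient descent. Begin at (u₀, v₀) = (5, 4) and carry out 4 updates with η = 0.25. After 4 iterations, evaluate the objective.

∇g = (10u, 10v)
(u₁, v₁) = (5, 4) − 0.25·(50, 40) = (-7.5, -6)
(u₂, v₂) = (-7.5, -6) − 0.25·(-75, -60) = (11.25, 9)
(u₃, v₃) = (11.25, 9) − 0.25·(112.5, 90) = (-16.875, -13.5)
(u₄, v₄) = (-16.875, -13.5) − 0.25·(-168.75, -135) = (25.3125, 20.25)
g(25.3125, 20.25) = 5253.92578125

5253.92578125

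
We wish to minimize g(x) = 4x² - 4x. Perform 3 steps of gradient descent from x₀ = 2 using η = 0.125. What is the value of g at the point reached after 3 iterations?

g′(x) = 8x - 4
Step 1: g′(2) = 12; x₁ = 2 − 0.125·12 = 0.5
Step 2: g′(0.5) = 0; x₂ = 0.5 − 0.125·0 = 0.5
Step 3: g′(0.5) = 0; x₃ = 0.5 − 0.125·0 = 0.5
g(0.5) = -1

-1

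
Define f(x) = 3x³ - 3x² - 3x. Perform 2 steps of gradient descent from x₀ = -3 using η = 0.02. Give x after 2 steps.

f′(x) = 9x² - 6x - 3
Step 1: f′(-3) = 96; x₁ = -3 − 0.02·96 = -4.92
Step 2: f′(-4.92) = 244.3776; x₂ = -4.92 − 0.02·244.3776 = -9.807552

-9.807552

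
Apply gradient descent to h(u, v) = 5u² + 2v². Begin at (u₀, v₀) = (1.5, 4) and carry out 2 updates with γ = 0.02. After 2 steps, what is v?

3.3856

∇h = (10u, 4v)
(u₁, v₁) = (1.5, 4) − 0.02·(15, 16) = (1.2, 3.68)
(u₂, v₂) = (1.2, 3.68) − 0.02·(12, 14.72) = (0.96, 3.3856)
v = 3.3856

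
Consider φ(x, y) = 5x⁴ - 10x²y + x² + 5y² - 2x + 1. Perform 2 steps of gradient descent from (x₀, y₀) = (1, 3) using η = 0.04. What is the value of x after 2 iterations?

-7.0128

∇φ = (20x³ - 20xy + 2x - 2, -10x² + 10y)
(x₁, y₁) = (1, 3) − 0.04·(-40, 20) = (2.6, 2.2)
(x₂, y₂) = (2.6, 2.2) − 0.04·(240.32, -45.6) = (-7.0128, 4.024)
x = -7.0128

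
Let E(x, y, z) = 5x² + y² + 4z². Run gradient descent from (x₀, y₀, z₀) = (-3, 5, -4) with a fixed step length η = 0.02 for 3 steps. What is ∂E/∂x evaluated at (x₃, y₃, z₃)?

-15.36

∇E = (10x, 2y, 8z)
Step 1: at (-3, 5, -4), ∇E = (-30, 10, -32) → (-3, 5, -4) − 0.02·(-30, 10, -32) = (-2.4, 4.8, -3.36)
Step 2: at (-2.4, 4.8, -3.36), ∇E = (-24, 9.6, -26.88) → (-2.4, 4.8, -3.36) − 0.02·(-24, 9.6, -26.88) = (-1.92, 4.608, -2.8224)
Step 3: at (-1.92, 4.608, -2.8224), ∇E = (-19.2, 9.216, -22.5792) → (-1.92, 4.608, -2.8224) − 0.02·(-19.2, 9.216, -22.5792) = (-1.536, 4.42368, -2.370816)
∂E/∂x at (-1.536, 4.42368, -2.370816) = -15.36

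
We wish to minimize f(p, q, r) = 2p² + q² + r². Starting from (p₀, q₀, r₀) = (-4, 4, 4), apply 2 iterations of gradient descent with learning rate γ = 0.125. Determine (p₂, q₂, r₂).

(-1, 2.25, 2.25)

∇f = (4p, 2q, 2r)
(p₁, q₁, r₁) = (-4, 4, 4) − 0.125·(-16, 8, 8) = (-2, 3, 3)
(p₂, q₂, r₂) = (-2, 3, 3) − 0.125·(-8, 6, 6) = (-1, 2.25, 2.25)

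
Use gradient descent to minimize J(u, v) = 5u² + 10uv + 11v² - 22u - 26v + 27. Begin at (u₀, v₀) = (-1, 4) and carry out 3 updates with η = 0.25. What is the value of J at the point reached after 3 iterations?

1874197.25

∇J = (10u + 10v - 22, 10u + 22v - 26)
Step 1: at (-1, 4), ∇J = (8, 52) → (-1, 4) − 0.25·(8, 52) = (-3, -9)
Step 2: at (-3, -9), ∇J = (-142, -254) → (-3, -9) − 0.25·(-142, -254) = (32.5, 54.5)
Step 3: at (32.5, 54.5), ∇J = (848, 1498) → (32.5, 54.5) − 0.25·(848, 1498) = (-179.5, -320)
J(-179.5, -320) = 1874197.25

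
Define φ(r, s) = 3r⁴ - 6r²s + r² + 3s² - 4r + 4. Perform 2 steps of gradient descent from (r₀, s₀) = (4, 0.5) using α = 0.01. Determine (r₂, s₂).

(1.08973504, 2.070824)

∇φ = (12r³ - 12rs + 2r - 4, -6r² + 6s)
(r₁, s₁) = (4, 0.5) − 0.01·(748, -93) = (-3.48, 1.43)
(r₂, s₂) = (-3.48, 1.43) − 0.01·(-456.973504, -64.0824) = (1.08973504, 2.070824)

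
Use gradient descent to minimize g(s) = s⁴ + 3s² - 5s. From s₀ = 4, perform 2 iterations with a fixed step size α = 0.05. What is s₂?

178.796875

g′(s) = 4s³ + 6s - 5
s₁ = 4 − 0.05·275 = -9.75
s₂ = -9.75 − 0.05·(-3770.9375) = 178.796875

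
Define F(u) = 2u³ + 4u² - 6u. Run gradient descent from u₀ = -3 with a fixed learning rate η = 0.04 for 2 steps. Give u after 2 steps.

-6.216384

F′(u) = 6u² + 8u - 6
u₁ = -3 − 0.04·24 = -3.96
u₂ = -3.96 − 0.04·56.4096 = -6.216384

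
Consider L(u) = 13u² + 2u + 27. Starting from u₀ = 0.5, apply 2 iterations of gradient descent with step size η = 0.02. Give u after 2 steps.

L′(u) = 26u + 2
u₁ = 0.5 − 0.02·15 = 0.2
u₂ = 0.2 − 0.02·7.2 = 0.056

0.056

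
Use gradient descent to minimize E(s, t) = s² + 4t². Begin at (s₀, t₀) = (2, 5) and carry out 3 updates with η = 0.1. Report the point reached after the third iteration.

∇E = (2s, 8t)
(s₁, t₁) = (2, 5) − 0.1·(4, 40) = (1.6, 1)
(s₂, t₂) = (1.6, 1) − 0.1·(3.2, 8) = (1.28, 0.2)
(s₃, t₃) = (1.28, 0.2) − 0.1·(2.56, 1.6) = (1.024, 0.04)

(1.024, 0.04)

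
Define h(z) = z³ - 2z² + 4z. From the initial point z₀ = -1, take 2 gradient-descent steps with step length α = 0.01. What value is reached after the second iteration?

h′(z) = 3z² - 4z + 4
z₁ = -1 − 0.01·11 = -1.11
z₂ = -1.11 − 0.01·12.1363 = -1.231363

-1.231363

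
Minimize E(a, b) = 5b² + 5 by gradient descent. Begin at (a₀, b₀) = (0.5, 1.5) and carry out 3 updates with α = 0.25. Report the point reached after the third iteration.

∇E = (0, 10b)
(a₁, b₁) = (0.5, 1.5) − 0.25·(0, 15) = (0.5, -2.25)
(a₂, b₂) = (0.5, -2.25) − 0.25·(0, -22.5) = (0.5, 3.375)
(a₃, b₃) = (0.5, 3.375) − 0.25·(0, 33.75) = (0.5, -5.0625)

(0.5, -5.0625)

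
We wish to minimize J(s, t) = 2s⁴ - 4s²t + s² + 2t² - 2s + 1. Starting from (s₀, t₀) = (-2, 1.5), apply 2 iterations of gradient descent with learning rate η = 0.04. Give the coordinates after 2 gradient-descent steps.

(-0.16316928, 1.600096)

∇J = (8s³ - 8st + 2s - 2, -4s² + 4t)
Step 1: at (-2, 1.5), ∇J = (-46, -10) → (-2, 1.5) − 0.04·(-46, -10) = (-0.16, 1.9)
Step 2: at (-0.16, 1.9), ∇J = (0.079232, 7.4976) → (-0.16, 1.9) − 0.04·(0.079232, 7.4976) = (-0.16316928, 1.600096)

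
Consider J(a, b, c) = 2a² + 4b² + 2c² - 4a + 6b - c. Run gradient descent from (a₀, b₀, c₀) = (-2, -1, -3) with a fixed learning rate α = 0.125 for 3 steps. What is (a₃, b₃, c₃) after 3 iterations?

∇J = (4a - 4, 8b + 6, 4c - 1)
Step 1: at (-2, -1, -3), ∇J = (-12, -2, -13) → (-2, -1, -3) − 0.125·(-12, -2, -13) = (-0.5, -0.75, -1.375)
Step 2: at (-0.5, -0.75, -1.375), ∇J = (-6, 0, -6.5) → (-0.5, -0.75, -1.375) − 0.125·(-6, 0, -6.5) = (0.25, -0.75, -0.5625)
Step 3: at (0.25, -0.75, -0.5625), ∇J = (-3, 0, -3.25) → (0.25, -0.75, -0.5625) − 0.125·(-3, 0, -3.25) = (0.625, -0.75, -0.15625)

(0.625, -0.75, -0.15625)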